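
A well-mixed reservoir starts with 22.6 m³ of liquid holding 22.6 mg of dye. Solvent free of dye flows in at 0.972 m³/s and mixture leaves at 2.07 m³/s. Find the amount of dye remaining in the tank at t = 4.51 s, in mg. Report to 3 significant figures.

Let m(t) be the amount of dye. Volume: V(t) = V₀ + (Q_in − Q_out) t = 22.6 − 1.0980 t; V(4.51) = 17.648 m³.
Solute balance: dm/dt = 0 − Q_out C = −Q_out m/V(t).
dm/m = −Q_out dt/(V₀ − 1.0980 t); integrating gives ln(m/m₀) = −(Q_out/(Q_in−Q_out)) ln(V/V₀).
m = m₀ (V₀/V)^(Q_out/(Q_in−Q_out)) = 22.6 × (22.6/17.648)^(-1.8852) = 14.178 mg.

14.2 mg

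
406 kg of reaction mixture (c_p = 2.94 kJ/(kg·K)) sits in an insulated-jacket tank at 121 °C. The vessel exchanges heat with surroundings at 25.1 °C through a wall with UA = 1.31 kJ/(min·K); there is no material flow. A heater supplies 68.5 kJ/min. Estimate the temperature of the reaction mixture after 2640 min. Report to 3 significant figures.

M c_p dT/dt = −UA(T − T_amb) + Q̇.
dT/dt = (T_ss − T)/τ with T_ss = T_amb + Q̇/UA = 25.1 + 68.5/1.31 = 77.390 °C, τ = M c_p/UA = 406·2.94/1.31 = 911.18 min.
Integrating: T(t) = T_ss + (T₀ − T_ss) e^(−t/τ).
T(2640) = 77.390 + (43.610)·0.055169 = 79.796 °C.

79.8 °C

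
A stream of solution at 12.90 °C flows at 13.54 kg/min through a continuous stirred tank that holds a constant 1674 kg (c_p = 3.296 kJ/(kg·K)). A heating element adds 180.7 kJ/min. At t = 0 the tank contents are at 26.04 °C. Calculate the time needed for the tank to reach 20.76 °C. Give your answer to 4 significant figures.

107.5 min

Energy balance: M c_p dT/dt = ṁ c_p (T_in − T) + 180.7.
τ = M/ṁ = 123.634 min; T_ss = T_in + Q̇/(ṁ c_p) = 16.9490 °C.
T(t) = T_ss + (T₀ − T_ss) e^(−t/τ). Set T = 20.76:
e^(−t/τ) = (20.76 − 16.9490)/(26.04 − 16.9490) = 0.419203
t = −123.634 · ln(0.419203) = 107.487 min.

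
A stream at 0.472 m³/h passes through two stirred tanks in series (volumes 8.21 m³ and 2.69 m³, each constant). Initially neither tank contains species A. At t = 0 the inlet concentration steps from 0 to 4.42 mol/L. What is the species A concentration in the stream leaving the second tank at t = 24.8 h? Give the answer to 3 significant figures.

Species balance on tank i: dCᵢ/dt = (Cᵢ₋₁ − Cᵢ)/τᵢ with τᵢ = Vᵢ/Q.
τ₁ = 8.21/0.472 = 17.394 h; τ₂ = 2.69/0.472 = 5.6992 h.
Solving the cascade with C₁(0)=C₂(0)=0 gives C₂(t) = C_in[1 − (τ₁ e^(−t/τ₁) − τ₂ e^(−t/τ₂))/(τ₁ − τ₂)].
At t = 24.8: e^(−t/τ₁) = 0.24032, e^(−t/τ₂) = 0.012887.
C₂ = 4.42·[1 − (17.394·0.24032 − 5.6992·0.012887)/(11.695)] = 4.42·0.64884 = 2.8679 mol/L.

2.87 mol/L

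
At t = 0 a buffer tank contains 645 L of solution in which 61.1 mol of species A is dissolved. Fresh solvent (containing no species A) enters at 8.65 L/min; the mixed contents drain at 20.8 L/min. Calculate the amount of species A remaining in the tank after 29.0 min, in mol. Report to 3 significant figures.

Let m(t) be the amount of species A. Volume: V(t) = V₀ + (Q_in − Q_out) t = 645 − 12.150 t; V(29.0) = 292.65 L.
Solute balance: dm/dt = 0 − Q_out C = −Q_out m/V(t).
dm/m = −Q_out dt/(V₀ − 12.150 t); integrating gives ln(m/m₀) = −(Q_out/(Q_in−Q_out)) ln(V/V₀).
m = m₀ (V₀/V)^(Q_out/(Q_in−Q_out)) = 61.1 × (645/292.65)^(-1.7119) = 15.794 mol.

15.8 mol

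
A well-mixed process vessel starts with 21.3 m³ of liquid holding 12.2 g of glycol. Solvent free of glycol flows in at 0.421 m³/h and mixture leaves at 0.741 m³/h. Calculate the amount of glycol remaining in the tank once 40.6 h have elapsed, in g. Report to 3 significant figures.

1.38 g

Total volume: dV/dt = Q_in − Q_out = -0.32000 m³/h, so V(t) = 21.3 − 0.32000 t and V(40.6) = 8.3080 m³.
Species balance (pure solvent in): dm/dt = −Q_out · m/V(t).
dm/m = −Q_out dt/(V₀ − 0.32000 t); integrating gives ln(m/m₀) = −(Q_out/(Q_in−Q_out)) ln(V/V₀).
m = m₀ (V₀/V)^(Q_out/(Q_in−Q_out)) = 12.2 × (21.3/8.3080)^(-2.3156) = 1.3789 g.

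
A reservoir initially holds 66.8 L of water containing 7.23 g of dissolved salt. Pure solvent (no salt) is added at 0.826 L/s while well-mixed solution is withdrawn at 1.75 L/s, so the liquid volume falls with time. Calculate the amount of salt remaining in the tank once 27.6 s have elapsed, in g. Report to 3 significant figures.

Total volume: dV/dt = Q_in − Q_out = -0.92400 L/s, so V(t) = 66.8 − 0.92400 t and V(27.6) = 41.298 L.
No salt enters, so dm/dt = −Q_out · (m/V).
dm/m = −Q_out dt/(V₀ − 0.92400 t); integrating gives ln(m/m₀) = −(Q_out/(Q_in−Q_out)) ln(V/V₀).
m = m₀ (V₀/V)^(Q_out/(Q_in−Q_out)) = 7.23 × (66.8/41.298)^(-1.8939) = 2.9079 g.

2.91 g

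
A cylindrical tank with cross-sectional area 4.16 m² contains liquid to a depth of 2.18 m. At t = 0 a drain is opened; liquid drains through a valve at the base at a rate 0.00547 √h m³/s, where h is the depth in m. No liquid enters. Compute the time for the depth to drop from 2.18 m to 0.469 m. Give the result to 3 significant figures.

1200 s

With no inflow, A dh/dt = −0.00547 √h.
This is separable: 2 d(√h)/dt = −0.00547/A, so √h = √h₀ − (0.00547/(2A)) t.
t = 2A(√h₀ − √h)/0.00547 = 2·4.16·(√2.18 − √0.469)/0.00547
  = 8.3200 × (1.4765 − 0.68484) / 0.00547 = 1204.1 s.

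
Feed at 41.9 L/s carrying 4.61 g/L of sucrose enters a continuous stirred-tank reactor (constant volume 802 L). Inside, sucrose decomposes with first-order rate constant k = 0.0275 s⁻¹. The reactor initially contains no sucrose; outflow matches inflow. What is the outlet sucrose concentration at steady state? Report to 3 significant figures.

3.02 g/L

V dC/dt = Q(C_in − C) − k V C.
At steady state: 0 = Q C_in − (Q + kV) C_ss, so C_ss = Q C_in/(Q + kV).
C_ss = 41.9·4.61/(41.9 + 0.0275·802) = 193.16/63.955 = 3.0202 g/L.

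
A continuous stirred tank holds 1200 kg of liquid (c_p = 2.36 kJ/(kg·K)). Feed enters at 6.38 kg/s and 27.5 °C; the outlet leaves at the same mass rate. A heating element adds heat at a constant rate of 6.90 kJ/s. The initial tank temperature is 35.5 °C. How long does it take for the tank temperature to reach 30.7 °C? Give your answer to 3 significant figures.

First-law balance (no shaft work): M c_p dT/dt = ṁ c_p (T_in − T) + 6.90.
τ = M/ṁ = 188.09 s; T_ss = T_in + Q̇/(ṁ c_p) = 27.958 °C.
T(t) = T_ss + (T₀ − T_ss) e^(−t/τ). Set T = 30.7:
e^(−t/τ) = (30.7 − 27.958)/(35.5 − 27.958) = 0.36354
t = −188.09 · ln(0.36354) = 190.32 s.

190 s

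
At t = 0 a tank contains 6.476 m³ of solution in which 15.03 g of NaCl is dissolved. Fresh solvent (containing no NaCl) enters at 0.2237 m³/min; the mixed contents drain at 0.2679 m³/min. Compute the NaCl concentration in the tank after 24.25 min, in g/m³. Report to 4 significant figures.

Total volume: dV/dt = Q_in − Q_out = -0.0442000 m³/min, so V(t) = 6.476 − 0.0442000 t and V(24.25) = 5.40415 m³.
No NaCl enters, so dm/dt = −Q_out · (m/V).
dm/m = −Q_out dt/(V₀ − 0.0442000 t); integrating gives ln(m/m₀) = −(Q_out/(Q_in−Q_out)) ln(V/V₀).
m = m₀ (V₀/V)^(Q_out/(Q_in−Q_out)) = 15.03 × (6.476/5.40415)^(-6.06109) = 5.01975 g.
C = m/V = 5.01975/5.40415 = 0.928870 g/m³.

0.9289 g/m³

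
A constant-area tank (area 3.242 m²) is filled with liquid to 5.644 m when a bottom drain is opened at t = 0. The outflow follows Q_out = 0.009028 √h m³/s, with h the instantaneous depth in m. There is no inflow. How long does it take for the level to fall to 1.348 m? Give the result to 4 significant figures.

A dh/dt = −Q_out = −0.009028 √h.
This is separable: 2 d(√h)/dt = −0.009028/A, so √h = √h₀ − (0.009028/(2A)) t.
t = 2A(√h₀ − √h)/0.009028 = 2·3.242·(√5.644 − √1.348)/0.009028
  = 6.48400 × (2.37571 − 1.16103) / 0.009028 = 872.393 s.

872.4 s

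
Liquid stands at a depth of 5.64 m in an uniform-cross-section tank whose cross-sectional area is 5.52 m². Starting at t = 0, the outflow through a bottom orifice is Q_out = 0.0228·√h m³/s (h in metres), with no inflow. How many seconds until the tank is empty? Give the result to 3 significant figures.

1150 s

With no inflow, A dh/dt = −0.0228 √h.
∫ h^(−1/2) dh = −(0.0228/A) ∫ dt, giving 2√h = 2√h₀ − (0.0228/A) t.
Tank is empty when √h = 0: t_empty = 2A√h₀/0.0228.
t_empty = 2·5.52·√5.64/0.0228 = 11.040·2.3749/0.0228 = 1149.9 s.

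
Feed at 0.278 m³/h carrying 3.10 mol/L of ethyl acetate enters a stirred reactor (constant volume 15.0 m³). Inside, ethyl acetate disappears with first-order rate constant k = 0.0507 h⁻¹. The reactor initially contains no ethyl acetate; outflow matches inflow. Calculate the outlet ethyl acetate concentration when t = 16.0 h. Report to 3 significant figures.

V dC/dt = Q(C_in − C) − k V C.
dC/dt = (Q/V) C_in − (Q/V + k) C; effective rate a = Q/V + k = 0.018533 + 0.0507 = 0.069233 h⁻¹.
C_ss = Q C_in/(Q + kV) = 0.82985 mol/L; C(t) = C_ss + (C₀ − C_ss) e^(−a t).
C(16.0) = 0.82985 + (-0.82985)·e^(−0.069233·16.0) = 0.82985 + (-0.82985)·0.33031 = 0.55575 mol/L.

0.556 mol/L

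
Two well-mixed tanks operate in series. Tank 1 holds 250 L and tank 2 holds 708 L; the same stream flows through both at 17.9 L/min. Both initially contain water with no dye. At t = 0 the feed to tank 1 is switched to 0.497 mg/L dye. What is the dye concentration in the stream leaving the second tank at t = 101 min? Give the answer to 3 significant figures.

0.437 mg/L

Time constants: τᵢ = Vᵢ/Q for each well-mixed tank.
τ₁ = 250/17.9 = 13.966 min; τ₂ = 708/17.9 = 39.553 min.
Tank 1: C₁ = C_in(1 − e^(−t/τ₁)). Tank 2 (τ₁ ≠ τ₂): C₂ = C_in[1 − (τ₁ e^(−t/τ₁) − τ₂ e^(−t/τ₂))/(τ₁ − τ₂)].
At t = 101: e^(−t/τ₁) = 0.00072336, e^(−t/τ₂) = 0.077806.
C₂ = 0.497·[1 − (13.966·0.00072336 − 39.553·0.077806)/(-25.587)] = 0.497·0.88012 = 0.43742 mg/L.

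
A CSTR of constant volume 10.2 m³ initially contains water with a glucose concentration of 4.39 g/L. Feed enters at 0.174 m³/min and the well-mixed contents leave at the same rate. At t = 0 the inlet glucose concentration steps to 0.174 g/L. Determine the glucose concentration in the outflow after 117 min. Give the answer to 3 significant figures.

0.747 g/L

Unsteady species balance (constant V, well mixed): V dC/dt = Q(C_in − C).
Rewrite as dC/dt + C/τ = C_in/τ, τ = V/Q = 58.621 min.
C approaches C_in exponentially: C(t) = C_in + (C₀ − C_in) e^(−t/τ).
C(117) = 0.174 + (4.39 − 0.174)·e^(−117/58.621) = 0.174 + (4.2160)·0.13589 = 0.74693 g/L.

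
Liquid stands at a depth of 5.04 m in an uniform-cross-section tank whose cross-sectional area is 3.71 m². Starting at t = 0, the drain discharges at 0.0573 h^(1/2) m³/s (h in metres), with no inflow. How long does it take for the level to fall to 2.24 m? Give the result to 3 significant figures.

96.9 s

A dh/dt = −Q_out = −0.0573 √h.
∫ h^(−1/2) dh = −(0.0573/A) ∫ dt, giving 2√h = 2√h₀ − (0.0573/A) t.
t = 2A(√h₀ − √h)/0.0573 = 2·3.71·(√5.04 − √2.24)/0.0573
  = 7.4200 × (2.2450 − 1.4967) / 0.0573 = 96.904 s.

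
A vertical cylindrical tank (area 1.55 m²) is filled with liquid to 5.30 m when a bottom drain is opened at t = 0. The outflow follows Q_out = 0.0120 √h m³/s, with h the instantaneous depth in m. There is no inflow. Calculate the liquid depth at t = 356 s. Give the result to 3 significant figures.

0.854 m

Unsteady balance on liquid volume: A dh/dt = −0.0120 √h.
Separate and integrate: 2(√h − √h₀) = −(0.0120/A) t.
√h = √5.30 − 0.0120·356/(2·1.55) = 2.3022 − 1.3781 = 0.92411.
h = 0.92411² = 0.85398 m.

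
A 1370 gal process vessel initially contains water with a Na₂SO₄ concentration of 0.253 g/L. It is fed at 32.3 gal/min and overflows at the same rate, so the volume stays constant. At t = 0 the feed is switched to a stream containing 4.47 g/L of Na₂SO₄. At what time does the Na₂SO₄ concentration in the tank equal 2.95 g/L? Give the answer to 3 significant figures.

43.3 min

Accumulation = in − out for the solute gives V dC/dt = Q(C_in − C), so τ = V/Q = 42.415 min.
C(t) = C_in + (C₀ − C_in) e^(−t/τ). Set C = 2.95 and solve for t:
e^(−t/τ) = (C − C_in)/(C₀ − C_in) = (2.95 − 4.47)/(0.253 − 4.47) = 0.36045
t = −τ ln(…) = 42.415 × 1.0204 = 43.281 min.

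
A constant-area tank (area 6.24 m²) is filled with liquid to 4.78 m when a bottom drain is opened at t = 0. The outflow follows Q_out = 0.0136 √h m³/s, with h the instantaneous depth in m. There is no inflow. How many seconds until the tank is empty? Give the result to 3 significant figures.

Mass balance (ρ constant): A dh/dt = −0.0136 √h.
This is separable: 2 d(√h)/dt = −0.0136/A, so √h = √h₀ − (0.0136/(2A)) t.
Set h = 0: 2√h₀ = (0.0136/A) t_empty ⇒ t_empty = 2A√h₀/0.0136.
t_empty = 2·6.24·√4.78/0.0136 = 12.480·2.1863/0.0136 = 2006.3 s.

2010 s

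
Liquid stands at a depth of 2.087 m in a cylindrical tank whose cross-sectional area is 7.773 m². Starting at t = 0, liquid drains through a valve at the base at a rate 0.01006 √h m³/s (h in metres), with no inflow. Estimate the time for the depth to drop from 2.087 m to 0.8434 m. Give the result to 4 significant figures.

813.3 s

A dh/dt = −Q_out = −0.01006 √h.
∫ h^(−1/2) dh = −(0.01006/A) ∫ dt, giving 2√h = 2√h₀ − (0.01006/A) t.
t = 2A(√h₀ − √h)/0.01006 = 2·7.773·(√2.087 − √0.8434)/0.01006
  = 15.5460 × (1.44465 − 0.918368) / 0.01006 = 813.271 s.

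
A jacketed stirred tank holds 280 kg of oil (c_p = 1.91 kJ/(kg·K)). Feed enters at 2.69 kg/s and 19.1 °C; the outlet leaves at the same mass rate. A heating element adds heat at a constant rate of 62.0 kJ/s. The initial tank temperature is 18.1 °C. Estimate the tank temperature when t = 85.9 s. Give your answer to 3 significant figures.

Heat balance on the well-mixed liquid: M c_p dT/dt = ṁ c_p (T_in − T) + 62.0.
τ = M/ṁ = 104.09 s; T_ss = T_in + Q̇/(ṁ c_p) = 19.1 + 62.0/(2.69·1.91) = 31.167 °C.
This is linear first-order; T(t) = T_ss + (T₀ − T_ss) e^(−t/τ).
T(85.9) = 31.167 + (-13.067)·e^(−85.9/104.09) = 31.167 + (-13.067)·0.43812 = 25.442 °C.

25.4 °C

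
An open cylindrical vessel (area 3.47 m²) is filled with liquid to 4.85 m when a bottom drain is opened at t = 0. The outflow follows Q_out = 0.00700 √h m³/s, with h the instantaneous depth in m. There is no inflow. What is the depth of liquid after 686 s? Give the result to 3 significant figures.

With no inflow, A dh/dt = −0.00700 √h.
Separate and integrate: 2(√h − √h₀) = −(0.00700/A) t.
√h = √4.85 − 0.00700·686/(2·3.47) = 2.2023 − 0.69193 = 1.5103.
h = 1.5103² = 2.2811 m.

2.28 m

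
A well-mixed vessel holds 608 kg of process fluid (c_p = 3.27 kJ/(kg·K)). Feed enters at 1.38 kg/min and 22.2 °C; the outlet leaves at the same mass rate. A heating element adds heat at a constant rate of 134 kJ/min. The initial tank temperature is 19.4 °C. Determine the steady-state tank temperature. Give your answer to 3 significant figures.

Energy balance: M c_p dT/dt = ṁ c_p (T_in − T) + 134.
At steady state dT/dt = 0 ⇒ T_ss = T_in + Q̇/(ṁ c_p) = 22.2 + 134/(1.38·3.27) = 51.895 °C.

51.9 °C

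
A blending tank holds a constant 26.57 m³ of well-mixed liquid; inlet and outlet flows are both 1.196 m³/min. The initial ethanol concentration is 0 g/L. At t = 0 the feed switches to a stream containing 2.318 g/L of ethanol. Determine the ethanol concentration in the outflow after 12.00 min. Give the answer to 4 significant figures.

Mass balance on the solute (V constant): V dC/dt = Q(C_in − C).
Time constant τ = V/Q = 26.57/1.196 = 22.2157 min.
Solution: C(t) = C_in + (C₀ − C_in) e^(−t/τ).
C(12.00) = 2.318 + (0 − 2.318)·e^(−12.00/22.2157) = 2.318 + (-2.31800)·0.582656 = 0.967403 g/L.

0.9674 g/L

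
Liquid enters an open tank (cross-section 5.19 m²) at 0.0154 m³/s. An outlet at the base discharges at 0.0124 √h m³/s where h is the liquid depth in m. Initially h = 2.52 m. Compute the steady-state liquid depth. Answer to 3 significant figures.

Unsteady balance on liquid volume: A dh/dt = Q_in − 0.0124 √h. At steady state dh/dt = 0:
Q_in = 0.0124 √h_ss ⇒ √h_ss = 0.0154/0.0124 = 1.2419.
h_ss = 1.2419² = 1.5424 m. (Since h₀ = 2.52 m > h_ss, the level will fall toward this value.)

1.54 m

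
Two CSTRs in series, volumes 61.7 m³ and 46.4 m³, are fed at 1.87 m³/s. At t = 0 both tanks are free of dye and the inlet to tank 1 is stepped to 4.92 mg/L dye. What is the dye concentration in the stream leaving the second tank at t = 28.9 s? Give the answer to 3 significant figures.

1.31 mg/L

Species balance on tank i: dCᵢ/dt = (Cᵢ₋₁ − Cᵢ)/τᵢ with τᵢ = Vᵢ/Q.
τ₁ = 61.7/1.87 = 32.995 s; τ₂ = 46.4/1.87 = 24.813 s.
Tank 1: C₁ = C_in(1 − e^(−t/τ₁)). Tank 2 (τ₁ ≠ τ₂): C₂ = C_in[1 − (τ₁ e^(−t/τ₁) − τ₂ e^(−t/τ₂))/(τ₁ − τ₂)].
At t = 28.9: e^(−t/τ₁) = 0.41649, e^(−t/τ₂) = 0.31201.
C₂ = 4.92·[1 − (32.995·0.41649 − 24.813·0.31201)/(8.1818)] = 4.92·0.26667 = 1.3120 mg/L.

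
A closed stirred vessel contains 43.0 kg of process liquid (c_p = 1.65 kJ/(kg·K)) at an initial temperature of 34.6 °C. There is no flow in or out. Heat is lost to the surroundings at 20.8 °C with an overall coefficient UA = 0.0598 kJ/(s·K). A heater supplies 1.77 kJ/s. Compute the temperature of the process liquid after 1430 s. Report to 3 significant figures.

45.7 °C

Energy balance: M c_p dT/dt = −UA(T − T_amb) + Q̇.
dT/dt = (T_ss − T)/τ with T_ss = T_amb + Q̇/UA = 20.8 + 1.77/0.0598 = 50.399 °C, τ = M c_p/UA = 43.0·1.65/0.0598 = 1186.5 s.
This is linear first-order; T(t) = T_ss + (T₀ − T_ss) e^(−t/τ).
T(1430) = 50.399 + (-15.799)·0.29961 = 45.665 °C.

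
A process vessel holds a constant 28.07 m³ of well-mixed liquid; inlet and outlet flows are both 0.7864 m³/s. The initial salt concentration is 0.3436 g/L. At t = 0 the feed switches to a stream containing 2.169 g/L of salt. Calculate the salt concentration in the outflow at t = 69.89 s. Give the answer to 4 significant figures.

1.911 g/L

Species balance on the tank: V dC/dt = Q(C_in − C).
Time constant τ = V/Q = 28.07/0.7864 = 35.6943 s.
Integrating: C(t) = C_in + (C₀ − C_in) e^(−t/τ).
C(69.89) = 2.169 + (0.3436 − 2.169)·e^(−69.89/35.6943) = 2.169 + (-1.82540)·0.141138 = 1.91137 g/L.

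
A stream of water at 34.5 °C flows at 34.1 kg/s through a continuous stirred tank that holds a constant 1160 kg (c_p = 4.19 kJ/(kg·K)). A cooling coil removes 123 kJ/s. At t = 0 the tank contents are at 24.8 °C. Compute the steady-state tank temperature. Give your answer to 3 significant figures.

Energy balance: M c_p dT/dt = ṁ c_p (T_in − T) − 123.
At steady state dT/dt = 0 ⇒ T_ss = T_in − Q̇/(ṁ c_p) = 34.5 − 123/(34.1·4.19) = 33.639 °C.

33.6 °C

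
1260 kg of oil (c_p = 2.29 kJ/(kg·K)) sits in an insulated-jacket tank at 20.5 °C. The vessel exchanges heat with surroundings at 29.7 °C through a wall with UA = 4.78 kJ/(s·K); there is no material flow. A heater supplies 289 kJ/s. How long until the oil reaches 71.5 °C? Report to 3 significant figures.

M c_p dT/dt = −UA(T − T_amb) + Q̇.
τ = M c_p/UA = 603.64 s; T_ss = T_amb + Q̇/UA = 29.7 + 289/4.78 = 90.160 °C.
T(t) = T_ss + (T₀ − T_ss)e^(−t/τ); set T = 71.5:
t = −τ ln[(T − T_ss)/(T₀ − T_ss)] = −603.64 · ln(0.26788) = 795.14 s.

795 s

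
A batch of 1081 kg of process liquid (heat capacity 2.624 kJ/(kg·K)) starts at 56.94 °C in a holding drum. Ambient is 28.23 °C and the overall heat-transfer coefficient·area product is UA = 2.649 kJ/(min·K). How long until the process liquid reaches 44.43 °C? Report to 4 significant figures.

Lumped-capacitance energy balance: M c_p dT/dt = UA(T_amb − T).
τ = M c_p/UA = 1070.80 min; T_ss = T_amb = 28.2300 °C.
T(t) = T_ss + (T₀ − T_ss)e^(−t/τ); set T = 44.43:
t = −τ ln[(T − T_ss)/(T₀ − T_ss)] = −1070.80 · ln(0.564263) = 612.747 min.

612.7 min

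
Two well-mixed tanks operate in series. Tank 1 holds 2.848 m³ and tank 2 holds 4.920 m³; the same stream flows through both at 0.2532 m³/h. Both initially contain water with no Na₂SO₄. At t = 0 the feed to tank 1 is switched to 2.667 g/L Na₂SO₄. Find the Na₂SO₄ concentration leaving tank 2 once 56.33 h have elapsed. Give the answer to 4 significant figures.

Time constants: τᵢ = Vᵢ/Q for each well-mixed tank.
τ₁ = 2.848/0.2532 = 11.2480 h; τ₂ = 4.920/0.2532 = 19.4313 h.
Solving the cascade with C₁(0)=C₂(0)=0 gives C₂(t) = C_in[1 − (τ₁ e^(−t/τ₁) − τ₂ e^(−t/τ₂))/(τ₁ − τ₂)].
At t = 56.33: e^(−t/τ₁) = 0.00668432, e^(−t/τ₂) = 0.0550819.
C₂ = 2.667·[1 − (11.2480·0.00668432 − 19.4313·0.0550819)/(-8.18325)] = 2.667·0.878395 = 2.34268 g/L.

2.343 g/L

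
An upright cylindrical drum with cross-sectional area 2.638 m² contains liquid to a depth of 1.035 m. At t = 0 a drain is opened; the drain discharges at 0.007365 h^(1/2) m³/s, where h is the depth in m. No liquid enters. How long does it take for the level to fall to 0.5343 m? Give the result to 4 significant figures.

A dh/dt = −Q_out = −0.007365 √h.
∫ h^(−1/2) dh = −(0.007365/A) ∫ dt, giving 2√h = 2√h₀ − (0.007365/A) t.
t = 2A(√h₀ − √h)/0.007365 = 2·2.638·(√1.035 − √0.5343)/0.007365
  = 5.27600 × (1.01735 − 0.730958) / 0.007365 = 205.160 s.

205.2 s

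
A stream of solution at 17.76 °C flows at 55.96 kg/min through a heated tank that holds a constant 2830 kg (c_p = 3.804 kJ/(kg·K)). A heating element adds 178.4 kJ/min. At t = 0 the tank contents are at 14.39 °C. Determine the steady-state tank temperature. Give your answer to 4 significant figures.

Heat balance on the well-mixed liquid: M c_p dT/dt = ṁ c_p (T_in − T) + 178.4.
At steady state dT/dt = 0 ⇒ T_ss = T_in + Q̇/(ṁ c_p) = 17.76 + 178.4/(55.96·3.804) = 18.5981 °C.

18.60 °C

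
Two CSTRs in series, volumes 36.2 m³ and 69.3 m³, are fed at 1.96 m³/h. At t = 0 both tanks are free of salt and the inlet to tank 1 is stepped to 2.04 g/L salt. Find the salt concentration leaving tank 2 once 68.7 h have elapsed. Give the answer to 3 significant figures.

1.48 g/L

Time constants: τᵢ = Vᵢ/Q for each well-mixed tank.
τ₁ = 36.2/1.96 = 18.469 h; τ₂ = 69.3/1.96 = 35.357 h.
Tank 1: C₁ = C_in(1 − e^(−t/τ₁)). Tank 2 (τ₁ ≠ τ₂): C₂ = C_in[1 − (τ₁ e^(−t/τ₁) − τ₂ e^(−t/τ₂))/(τ₁ − τ₂)].
At t = 68.7: e^(−t/τ₁) = 0.024242, e^(−t/τ₂) = 0.14327.
C₂ = 2.04·[1 − (18.469·0.024242 − 35.357·0.14327)/(-16.888)] = 2.04·0.72656 = 1.4822 g/L.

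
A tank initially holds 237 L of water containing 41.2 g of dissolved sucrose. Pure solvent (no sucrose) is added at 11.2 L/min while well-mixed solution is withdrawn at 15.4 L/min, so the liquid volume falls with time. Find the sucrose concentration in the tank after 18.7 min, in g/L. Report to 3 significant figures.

0.0594 g/L

Let m(t) be the amount of sucrose. Volume: V(t) = V₀ + (Q_in − Q_out) t = 237 − 4.2000 t; V(18.7) = 158.46 L.
No sucrose enters, so dm/dt = −Q_out · (m/V).
dm/m = −Q_out dt/(V₀ − 4.2000 t); integrating gives ln(m/m₀) = −(Q_out/(Q_in−Q_out)) ln(V/V₀).
m = m₀ (V₀/V)^(Q_out/(Q_in−Q_out)) = 41.2 × (237/158.46)^(-3.6667) = 9.4158 g.
C = m/V = 9.4158/158.46 = 0.059421 g/L.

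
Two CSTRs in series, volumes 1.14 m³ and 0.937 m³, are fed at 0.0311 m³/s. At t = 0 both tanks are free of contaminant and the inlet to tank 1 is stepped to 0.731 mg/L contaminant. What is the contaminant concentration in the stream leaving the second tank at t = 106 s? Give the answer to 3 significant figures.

Time constants: τᵢ = Vᵢ/Q for each well-mixed tank.
τ₁ = 1.14/0.0311 = 36.656 s; τ₂ = 0.937/0.0311 = 30.129 s.
Tank 1: C₁ = C_in(1 − e^(−t/τ₁)). Tank 2 (τ₁ ≠ τ₂): C₂ = C_in[1 − (τ₁ e^(−t/τ₁) − τ₂ e^(−t/τ₂))/(τ₁ − τ₂)].
At t = 106: e^(−t/τ₁) = 0.055479, e^(−t/τ₂) = 0.029651.
C₂ = 0.731·[1 − (36.656·0.055479 − 30.129·0.029651)/(6.5273)] = 0.731·0.82531 = 0.60330 mg/L.

0.603 mg/L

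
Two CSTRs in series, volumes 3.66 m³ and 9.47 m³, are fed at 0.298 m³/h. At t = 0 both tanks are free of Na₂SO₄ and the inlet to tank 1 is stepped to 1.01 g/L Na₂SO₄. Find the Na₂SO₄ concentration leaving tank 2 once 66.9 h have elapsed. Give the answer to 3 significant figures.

0.812 g/L

Each tank obeys Vᵢ dCᵢ/dt = Q(Cᵢ₋₁ − Cᵢ), so τᵢ = Vᵢ/Q.
τ₁ = 3.66/0.298 = 12.282 h; τ₂ = 9.47/0.298 = 31.779 h.
Solving the cascade with C₁(0)=C₂(0)=0 gives C₂(t) = C_in[1 − (τ₁ e^(−t/τ₁) − τ₂ e^(−t/τ₂))/(τ₁ − τ₂)].
At t = 66.9: e^(−t/τ₁) = 0.0043090, e^(−t/τ₂) = 0.12182.
C₂ = 1.01·[1 − (12.282·0.0043090 − 31.779·0.12182)/(-19.497)] = 1.01·0.80415 = 0.81219 g/L.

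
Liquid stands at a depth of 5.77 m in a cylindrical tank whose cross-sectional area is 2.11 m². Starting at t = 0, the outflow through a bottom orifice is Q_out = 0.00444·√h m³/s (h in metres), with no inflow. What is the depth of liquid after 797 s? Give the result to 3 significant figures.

2.44 m

A dh/dt = −Q_out = −0.00444 √h.
∫ h^(−1/2) dh = −(0.00444/A) ∫ dt, giving 2√h = 2√h₀ − (0.00444/A) t.
√h = √5.77 − 0.00444·797/(2·2.11) = 2.4021 − 0.83855 = 1.5635.
h = 1.5635² = 2.4446 m.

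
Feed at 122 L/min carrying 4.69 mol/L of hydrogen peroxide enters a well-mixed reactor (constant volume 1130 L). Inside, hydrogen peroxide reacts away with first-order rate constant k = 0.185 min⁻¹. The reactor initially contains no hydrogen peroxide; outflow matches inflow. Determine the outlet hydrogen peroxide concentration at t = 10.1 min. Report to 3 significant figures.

V dC/dt = Q(C_in − C) − k V C.
dC/dt = (Q/V) C_in − (Q/V + k) C; effective rate a = Q/V + k = 0.10796 + 0.185 = 0.29296 min⁻¹.
C_ss = Q C_in/(Q + kV) = 1.7284 mol/L; C(t) = C_ss + (C₀ − C_ss) e^(−a t).
C(10.1) = 1.7284 + (-1.7284)·e^(−0.29296·10.1) = 1.7284 + (-1.7284)·0.051874 = 1.6387 mol/L.

1.64 mol/L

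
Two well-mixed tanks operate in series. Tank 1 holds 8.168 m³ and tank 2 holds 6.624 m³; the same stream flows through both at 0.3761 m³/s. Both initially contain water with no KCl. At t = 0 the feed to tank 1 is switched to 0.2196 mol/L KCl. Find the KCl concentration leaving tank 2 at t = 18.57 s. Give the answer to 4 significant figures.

0.05382 mol/L

Each tank obeys Vᵢ dCᵢ/dt = Q(Cᵢ₋₁ − Cᵢ), so τᵢ = Vᵢ/Q.
τ₁ = 8.168/0.3761 = 21.7176 s; τ₂ = 6.624/0.3761 = 17.6123 s.
Solving the cascade with C₁(0)=C₂(0)=0 gives C₂(t) = C_in[1 − (τ₁ e^(−t/τ₁) − τ₂ e^(−t/τ₂))/(τ₁ − τ₂)].
At t = 18.57: e^(−t/τ₁) = 0.425255, e^(−t/τ₂) = 0.348410.
C₂ = 0.2196·[1 − (21.7176·0.425255 − 17.6123·0.348410)/(4.10529)] = 0.2196·0.245068 = 0.0538169 mol/L.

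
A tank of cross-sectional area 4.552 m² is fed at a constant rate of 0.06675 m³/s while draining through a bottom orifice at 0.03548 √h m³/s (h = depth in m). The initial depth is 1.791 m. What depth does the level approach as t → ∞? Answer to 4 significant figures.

3.539 m

Level balance: A dh/dt = 0.06675 − 0.03548 √h. Setting dh/dt = 0:
Q_in = 0.03548 √h_ss ⇒ √h_ss = 0.06675/0.03548 = 1.88134.
h_ss = 1.88134² = 3.53945 m. (Since h₀ = 1.791 m < h_ss, the level will rise toward this value.)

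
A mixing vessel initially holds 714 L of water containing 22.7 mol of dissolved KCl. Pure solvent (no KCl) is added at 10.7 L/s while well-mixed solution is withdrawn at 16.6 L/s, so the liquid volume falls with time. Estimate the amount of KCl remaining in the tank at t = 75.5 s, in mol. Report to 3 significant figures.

1.45 mol

Total volume: dV/dt = Q_in − Q_out = -5.9000 L/s, so V(t) = 714 − 5.9000 t and V(75.5) = 268.55 L.
Species balance (pure solvent in): dm/dt = −Q_out · m/V(t).
Separate: dm/m = −Q_out dt/V(t) ⇒ ln(m/m₀) = −(Q_out/(Q_in−Q_out)) ln(V/V₀).
m = m₀ (V₀/V)^(Q_out/(Q_in−Q_out)) = 22.7 × (714/268.55)^(-2.8136) = 1.4494 mol.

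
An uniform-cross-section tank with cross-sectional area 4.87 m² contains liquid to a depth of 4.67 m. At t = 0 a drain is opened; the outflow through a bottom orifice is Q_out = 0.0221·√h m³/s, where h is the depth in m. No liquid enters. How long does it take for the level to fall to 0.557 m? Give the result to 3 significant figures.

Unsteady balance on liquid volume: A dh/dt = −0.0221 √h.
This is separable: 2 d(√h)/dt = −0.0221/A, so √h = √h₀ − (0.0221/(2A)) t.
t = 2A(√h₀ − √h)/0.0221 = 2·4.87·(√4.67 − √0.557)/0.0221
  = 9.7400 × (2.1610 − 0.74632) / 0.0221 = 623.49 s.

623 s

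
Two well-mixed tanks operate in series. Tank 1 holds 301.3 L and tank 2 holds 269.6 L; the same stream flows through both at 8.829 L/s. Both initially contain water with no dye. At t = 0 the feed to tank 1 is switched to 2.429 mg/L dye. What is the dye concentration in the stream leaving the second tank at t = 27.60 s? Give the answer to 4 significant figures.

0.5124 mg/L

Time constants: τᵢ = Vᵢ/Q for each well-mixed tank.
τ₁ = 301.3/8.829 = 34.1262 s; τ₂ = 269.6/8.829 = 30.5357 s.
Solving the cascade with C₁(0)=C₂(0)=0 gives C₂(t) = C_in[1 − (τ₁ e^(−t/τ₁) − τ₂ e^(−t/τ₂))/(τ₁ − τ₂)].
At t = 27.60: e^(−t/τ₁) = 0.445409, e^(−t/τ₂) = 0.405004.
C₂ = 2.429·[1 − (34.1262·0.445409 − 30.5357·0.405004)/(3.59044)] = 2.429·0.210959 = 0.512420 mg/L.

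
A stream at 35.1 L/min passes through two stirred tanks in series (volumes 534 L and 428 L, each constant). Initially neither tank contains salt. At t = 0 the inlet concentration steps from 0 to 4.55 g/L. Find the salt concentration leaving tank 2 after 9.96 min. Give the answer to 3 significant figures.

Time constants: τᵢ = Vᵢ/Q for each well-mixed tank.
τ₁ = 534/35.1 = 15.214 min; τ₂ = 428/35.1 = 12.194 min.
Tank 1: C₁ = C_in(1 − e^(−t/τ₁)). Tank 2 (τ₁ ≠ τ₂): C₂ = C_in[1 − (τ₁ e^(−t/τ₁) − τ₂ e^(−t/τ₂))/(τ₁ − τ₂)].
At t = 9.96: e^(−t/τ₁) = 0.51961, e^(−t/τ₂) = 0.44184.
C₂ = 4.55·[1 − (15.214·0.51961 − 12.194·0.44184)/(3.0199)] = 4.55·0.16636 = 0.75693 g/L.

0.757 g/L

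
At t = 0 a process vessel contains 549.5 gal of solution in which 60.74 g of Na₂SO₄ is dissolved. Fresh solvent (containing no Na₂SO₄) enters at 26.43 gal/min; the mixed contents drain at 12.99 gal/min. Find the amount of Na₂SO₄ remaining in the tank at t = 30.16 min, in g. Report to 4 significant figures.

35.61 g

Total volume: dV/dt = Q_in − Q_out = 13.4400 gal/min, so V(t) = 549.5 + 13.4400 t and V(30.16) = 954.850 gal.
No Na₂SO₄ enters, so dm/dt = −Q_out · (m/V).
dm/m = −Q_out dt/(V₀ + 13.4400 t); integrating gives ln(m/m₀) = −(Q_out/(Q_in−Q_out)) ln(V/V₀).
m = m₀ (V₀/V)^(Q_out/(Q_in−Q_out)) = 60.74 × (549.5/954.850)^(0.966518) = 35.6075 g.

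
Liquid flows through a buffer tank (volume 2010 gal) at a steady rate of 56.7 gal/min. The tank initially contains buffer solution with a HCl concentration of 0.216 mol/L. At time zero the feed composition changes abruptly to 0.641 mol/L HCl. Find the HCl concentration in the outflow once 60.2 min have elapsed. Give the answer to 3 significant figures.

Species balance on the tank: V dC/dt = Q(C_in − C).
Rewrite as dC/dt + C/τ = C_in/τ, τ = V/Q = 35.450 min.
Integrating: C(t) = C_in + (C₀ − C_in) e^(−t/τ).
C(60.2) = 0.641 + (0.216 − 0.641)·e^(−60.2/35.450) = 0.641 + (-0.42500)·0.18302 = 0.56322 mol/L.

0.563 mol/L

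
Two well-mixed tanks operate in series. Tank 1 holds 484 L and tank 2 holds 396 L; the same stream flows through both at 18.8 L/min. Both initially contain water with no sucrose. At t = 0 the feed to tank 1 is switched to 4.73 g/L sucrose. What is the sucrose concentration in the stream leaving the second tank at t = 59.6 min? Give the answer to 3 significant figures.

Each tank obeys Vᵢ dCᵢ/dt = Q(Cᵢ₋₁ − Cᵢ), so τᵢ = Vᵢ/Q.
τ₁ = 484/18.8 = 25.745 min; τ₂ = 396/18.8 = 21.064 min.
Tank 1: C₁ = C_in(1 − e^(−t/τ₁)). Tank 2 (τ₁ ≠ τ₂): C₂ = C_in[1 − (τ₁ e^(−t/τ₁) − τ₂ e^(−t/τ₂))/(τ₁ − τ₂)].
At t = 59.6: e^(−t/τ₁) = 0.098762, e^(−t/τ₂) = 0.059043.
C₂ = 4.73·[1 − (25.745·0.098762 − 21.064·0.059043)/(4.6809)] = 4.73·0.72250 = 3.4174 g/L.

3.42 g/L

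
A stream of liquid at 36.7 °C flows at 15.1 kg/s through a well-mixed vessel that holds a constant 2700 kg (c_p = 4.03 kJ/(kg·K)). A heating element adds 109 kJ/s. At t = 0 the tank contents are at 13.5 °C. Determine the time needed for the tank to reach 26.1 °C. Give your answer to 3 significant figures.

125 s

M c_p dT/dt = ṁ c_p (T_in − T) + Q̇.
τ = M/ṁ = 178.81 s; T_ss = T_in + Q̇/(ṁ c_p) = 38.491 °C.
T(t) = T_ss + (T₀ − T_ss) e^(−t/τ). Set T = 26.1:
e^(−t/τ) = (26.1 − 38.491)/(13.5 − 38.491) = 0.49582
t = −178.81 · ln(0.49582) = 125.44 s.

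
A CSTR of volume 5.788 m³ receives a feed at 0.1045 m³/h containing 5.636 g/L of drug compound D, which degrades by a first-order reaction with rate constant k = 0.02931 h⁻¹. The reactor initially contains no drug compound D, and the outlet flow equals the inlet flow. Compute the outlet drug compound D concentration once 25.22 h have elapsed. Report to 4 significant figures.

1.498 g/L

V dC/dt = Q(C_in − C) − k V C.
This is linear with rate a = Q/V + k = 0.0473646 h⁻¹.
C_ss = Q C_in/(Q + kV) = 2.14835 g/L; C(t) = C_ss + (C₀ − C_ss) e^(−a t).
C(25.22) = 2.14835 + (-2.14835)·e^(−0.0473646·25.22) = 2.14835 + (-2.14835)·0.302845 = 1.49773 g/L.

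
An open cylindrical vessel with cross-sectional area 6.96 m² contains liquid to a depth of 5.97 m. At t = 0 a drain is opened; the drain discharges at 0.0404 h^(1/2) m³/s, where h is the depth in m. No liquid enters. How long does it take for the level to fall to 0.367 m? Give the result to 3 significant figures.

Mass balance (ρ constant): A dh/dt = −0.0404 √h.
∫ h^(−1/2) dh = −(0.0404/A) ∫ dt, giving 2√h = 2√h₀ − (0.0404/A) t.
t = 2A(√h₀ − √h)/0.0404 = 2·6.96·(√5.97 − √0.367)/0.0404
  = 13.920 × (2.4434 − 0.60581) / 0.0404 = 633.14 s.

633 s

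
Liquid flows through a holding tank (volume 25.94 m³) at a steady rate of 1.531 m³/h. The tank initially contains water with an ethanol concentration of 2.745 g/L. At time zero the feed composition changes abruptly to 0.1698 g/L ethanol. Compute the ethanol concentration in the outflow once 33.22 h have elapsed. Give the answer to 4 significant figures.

0.5323 g/L

Accumulation = in − out for the solute gives V dC/dt = Q(C_in − C).
Time constant τ = V/Q = 25.94/1.531 = 16.9432 h.
This is linear first-order; C(t) = C_in + (C₀ − C_in) e^(−t/τ).
C(33.22) = 0.1698 + (2.745 − 0.1698)·e^(−33.22/16.9432) = 0.1698 + (2.57520)·0.140764 = 0.532295 g/L.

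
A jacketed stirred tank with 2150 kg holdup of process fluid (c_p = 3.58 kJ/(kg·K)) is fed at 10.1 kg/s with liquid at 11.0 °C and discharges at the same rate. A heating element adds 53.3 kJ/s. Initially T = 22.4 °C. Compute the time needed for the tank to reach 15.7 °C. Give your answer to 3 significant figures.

239 s

M c_p dT/dt = ṁ c_p (T_in − T) + Q̇.
τ = M/ṁ = 212.87 s; T_ss = T_in + Q̇/(ṁ c_p) = 12.474 °C.
T(t) = T_ss + (T₀ − T_ss) e^(−t/τ). Set T = 15.7:
e^(−t/τ) = (15.7 − 12.474)/(22.4 − 12.474) = 0.32500
t = −212.87 · ln(0.32500) = 239.25 s.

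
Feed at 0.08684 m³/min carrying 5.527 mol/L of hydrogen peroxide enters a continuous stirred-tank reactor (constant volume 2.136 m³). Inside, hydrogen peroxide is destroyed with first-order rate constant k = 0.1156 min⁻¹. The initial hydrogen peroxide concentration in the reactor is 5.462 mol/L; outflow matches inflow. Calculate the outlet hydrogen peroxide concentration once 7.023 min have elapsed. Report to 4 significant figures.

2.781 mol/L

V dC/dt = Q(C_in − C) − k V C.
dC/dt = (Q/V) C_in − (Q/V + k) C; effective rate a = Q/V + k = 0.0406554 + 0.1156 = 0.156255 min⁻¹.
C_ss = Q C_in/(Q + kV) = 1.43805 mol/L; C(t) = C_ss + (C₀ − C_ss) e^(−a t).
C(7.023) = 1.43805 + (4.02395)·e^(−0.156255·7.023) = 1.43805 + (4.02395)·0.333744 = 2.78102 mol/L.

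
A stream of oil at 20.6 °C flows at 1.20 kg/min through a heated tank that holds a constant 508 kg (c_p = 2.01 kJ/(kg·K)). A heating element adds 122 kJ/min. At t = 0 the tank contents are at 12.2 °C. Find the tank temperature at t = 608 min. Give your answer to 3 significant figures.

M c_p dT/dt = ṁ c_p (T_in − T) + Q̇.
τ = M/ṁ = 423.33 min; T_ss = T_in + Q̇/(ṁ c_p) = 20.6 + 122/(1.20·2.01) = 71.180 °C.
Integrating: T(t) = T_ss + (T₀ − T_ss) e^(−t/τ).
T(608) = 71.180 + (-58.980)·e^(−608/423.33) = 71.180 + (-58.980)·0.23782 = 57.153 °C.

57.2 °C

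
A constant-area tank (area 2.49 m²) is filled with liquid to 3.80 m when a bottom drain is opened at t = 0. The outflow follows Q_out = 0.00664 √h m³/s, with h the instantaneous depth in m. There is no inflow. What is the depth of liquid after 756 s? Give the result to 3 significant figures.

0.886 m

A dh/dt = −Q_out = −0.00664 √h.
Separate and integrate: 2(√h − √h₀) = −(0.00664/A) t.
√h = √3.80 − 0.00664·756/(2·2.49) = 1.9494 − 1.0080 = 0.94136.
h = 0.94136² = 0.88616 m.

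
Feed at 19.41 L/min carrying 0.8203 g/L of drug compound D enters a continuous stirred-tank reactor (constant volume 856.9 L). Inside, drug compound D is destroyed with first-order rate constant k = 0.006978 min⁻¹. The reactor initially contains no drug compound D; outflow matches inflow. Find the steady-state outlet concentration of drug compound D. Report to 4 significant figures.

0.6271 g/L

Accumulation = in − out − consumed: V dC/dt = Q C_in − Q C − k V C.
Steady state (dC/dt = 0): C_ss = Q C_in/(Q + kV) = C_in/(1 + kV/Q).
C_ss = 19.41·0.8203/(19.41 + 0.006978·856.9) = 15.9220/25.3894 = 0.627112 g/L.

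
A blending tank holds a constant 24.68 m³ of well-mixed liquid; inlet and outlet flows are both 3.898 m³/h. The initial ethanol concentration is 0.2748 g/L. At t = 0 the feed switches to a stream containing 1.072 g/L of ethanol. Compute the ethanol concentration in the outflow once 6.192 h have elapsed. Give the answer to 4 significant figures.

0.7722 g/L

Mass balance on the solute (V constant): V dC/dt = Q(C_in − C).
Rewrite as dC/dt + C/τ = C_in/τ, τ = V/Q = 6.33145 h.
This is linear first-order; C(t) = C_in + (C₀ − C_in) e^(−t/τ).
C(6.192) = 1.072 + (0.2748 − 1.072)·e^(−6.192/6.33145) = 1.072 + (-0.797200)·0.376072 = 0.772195 g/L.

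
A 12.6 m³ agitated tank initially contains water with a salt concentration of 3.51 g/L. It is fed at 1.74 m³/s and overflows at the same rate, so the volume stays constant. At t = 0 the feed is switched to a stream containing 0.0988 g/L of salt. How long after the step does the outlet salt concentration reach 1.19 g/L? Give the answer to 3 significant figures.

8.25 s

Transient balance on the dissolved component: V dC/dt = Q(C_in − C), so τ = V/Q = 7.2414 s.
C(t) = C_in + (C₀ − C_in) e^(−t/τ). Set C = 1.19 and solve for t:
e^(−t/τ) = (C − C_in)/(C₀ − C_in) = (1.19 − 0.0988)/(3.51 − 0.0988) = 0.31989
t = −τ ln(…) = 7.2414 × 1.1398 = 8.2536 s.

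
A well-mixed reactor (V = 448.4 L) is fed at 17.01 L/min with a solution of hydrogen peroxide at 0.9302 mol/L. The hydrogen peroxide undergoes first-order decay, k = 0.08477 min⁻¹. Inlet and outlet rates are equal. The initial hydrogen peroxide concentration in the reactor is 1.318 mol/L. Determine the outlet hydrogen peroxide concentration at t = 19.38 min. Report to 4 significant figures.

V dC/dt = Q(C_in − C) − k V C.
This is linear with rate a = Q/V + k = 0.122705 min⁻¹.
C_ss = Q C_in/(Q + kV) = 0.287576 mol/L; C(t) = C_ss + (C₀ − C_ss) e^(−a t).
C(19.38) = 0.287576 + (1.03042)·e^(−0.122705·19.38) = 0.287576 + (1.03042)·0.0927340 = 0.383132 mol/L.

0.3831 mol/L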